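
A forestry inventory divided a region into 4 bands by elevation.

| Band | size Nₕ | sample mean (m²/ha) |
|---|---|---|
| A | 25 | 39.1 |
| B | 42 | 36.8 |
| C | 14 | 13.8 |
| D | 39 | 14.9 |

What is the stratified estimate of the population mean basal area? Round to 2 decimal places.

27.48

x̄_st = (Σ Nₕx̄ₕ) / (Σ Nₕ) = (25·39.1 + 42·36.8 + 14·13.8 + 39·14.9) / 120
= 3297.4 / 120 = 27.4783... → 27.48.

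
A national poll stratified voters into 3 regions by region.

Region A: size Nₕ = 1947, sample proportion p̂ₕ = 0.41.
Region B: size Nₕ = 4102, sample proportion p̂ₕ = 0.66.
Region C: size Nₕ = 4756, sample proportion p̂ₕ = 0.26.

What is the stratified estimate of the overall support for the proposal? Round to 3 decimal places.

0.439

N = 1947 + 4102 + 4756 = 10805.
Overall proportion = Σ (Nₕ/N)·p̂ₕ.
Σ Nₕp̂ₕ = 798.27 + 2707.32 + 1236.56 = 4742.15.
4742.15 / 10805 = 0.43888... → 0.439.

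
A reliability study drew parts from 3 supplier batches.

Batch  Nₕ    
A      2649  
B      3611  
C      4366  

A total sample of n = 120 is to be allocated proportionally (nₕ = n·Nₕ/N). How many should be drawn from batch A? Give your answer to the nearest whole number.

30

N = 2649 + 3611 + 4366 = 10626.
n_A = 120·2649/10626 = 29.915... → 30.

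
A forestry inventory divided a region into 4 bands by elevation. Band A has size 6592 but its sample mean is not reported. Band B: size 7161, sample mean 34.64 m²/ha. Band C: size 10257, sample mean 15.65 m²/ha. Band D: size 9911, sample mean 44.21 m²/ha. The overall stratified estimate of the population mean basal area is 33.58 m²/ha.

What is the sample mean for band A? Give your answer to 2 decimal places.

44.35

N = 6592 + 7161 + 10257 + 9911 = 33921.
Overall total = μ·N = 33.58·33921 = 1139067.18.
Subtract the known strata: 7161·34.64 + 10257·15.65 + 9911·44.21 = 846744.4.
Remaining total for band A: 1139067.18 − 846744.4 = 292322.78.
Divide by its size: 292322.78 / 6592 = 44.3451... → 44.35.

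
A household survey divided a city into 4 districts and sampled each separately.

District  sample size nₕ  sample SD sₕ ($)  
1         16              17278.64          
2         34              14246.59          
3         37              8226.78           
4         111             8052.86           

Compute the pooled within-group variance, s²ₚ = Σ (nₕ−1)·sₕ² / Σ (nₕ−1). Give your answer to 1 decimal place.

106937858.1

Degrees of freedom: 15 + 33 + 36 + 110 = 194.
Σ(nₕ−1)sₕ² = 15·298551400.2496 + 33·202965326.6281 + 36·67679909.1684 + 110·64848554.1796 = 20745944472.2897.
s²ₚ = 20745944472.2897 / 194 = 106937858.105... → 106937858.1.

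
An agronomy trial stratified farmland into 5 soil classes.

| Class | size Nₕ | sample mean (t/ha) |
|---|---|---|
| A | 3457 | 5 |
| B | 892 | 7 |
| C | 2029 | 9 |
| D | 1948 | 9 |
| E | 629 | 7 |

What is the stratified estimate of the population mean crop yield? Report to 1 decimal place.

7.1

N = 3457 + 892 + 2029 + 1948 + 629 = 8955.
Weight each subgroup mean by Nₕ/N and sum.
Σ Nₕx̄ₕ = 3457·5 + 892·7 + 2029·9 + 1948·9 + 629·7 = 17285 + 6244 + 18261 + 17532 + 4403 = 63725.
Divide by N: 63725 / 8955 = 7.116... → 7.1.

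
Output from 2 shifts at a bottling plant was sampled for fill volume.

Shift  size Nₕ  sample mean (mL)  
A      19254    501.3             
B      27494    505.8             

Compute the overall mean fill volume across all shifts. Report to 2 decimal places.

503.95

N = 19254 + 27494 = 46748.
The stratified mean weights each stratum mean by its population share Nₕ/N.
Σ Nₕx̄ₕ = 19254·501.3 + 27494·505.8 = 9652030.2 + 13906465.2 = 23558495.4.
Divide by N: 23558495.4 / 46748 = 503.9466... → 503.95.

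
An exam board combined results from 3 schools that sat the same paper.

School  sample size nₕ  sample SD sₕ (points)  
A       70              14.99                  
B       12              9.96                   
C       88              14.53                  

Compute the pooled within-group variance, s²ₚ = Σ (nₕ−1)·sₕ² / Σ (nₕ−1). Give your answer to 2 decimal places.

209.36

Degrees of freedom: 69 + 11 + 87 = 167.
Σ(nₕ−1)sₕ² = 69·224.7001 + 11·99.2016 + 87·211.1209 = 34963.0428.
s²ₚ = 34963.0428 / 167 = 209.3595... → 209.36.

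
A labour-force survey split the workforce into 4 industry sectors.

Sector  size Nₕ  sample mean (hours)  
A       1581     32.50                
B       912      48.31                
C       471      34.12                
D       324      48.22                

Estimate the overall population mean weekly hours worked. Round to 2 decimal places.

38.67

N = 3288; weights Wₕ = Nₕ/N = (0.4808, 0.2774, 0.1432, 0.0985).
x̄_st = Σ Wₕ·x̄ₕ = 0.4808·32.50 + 0.2774·48.31 + 0.1432·34.12 + 0.0985·48.22 ≈ 38.6664...
→ 38.67.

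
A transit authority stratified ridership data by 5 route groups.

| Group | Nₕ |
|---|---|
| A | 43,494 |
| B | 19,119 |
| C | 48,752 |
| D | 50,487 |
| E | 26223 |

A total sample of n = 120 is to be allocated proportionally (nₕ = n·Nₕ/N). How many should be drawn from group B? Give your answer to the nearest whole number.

Share of group B = 19119/188075 = 0.10166.
Allocate 120 × 0.10166 = 12.199... → 12.

12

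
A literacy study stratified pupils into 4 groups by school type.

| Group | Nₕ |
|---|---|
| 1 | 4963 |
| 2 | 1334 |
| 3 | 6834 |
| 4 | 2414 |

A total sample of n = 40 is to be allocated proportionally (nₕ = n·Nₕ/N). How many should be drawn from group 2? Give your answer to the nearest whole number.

Share of group 2 = 1334/15545 = 0.08582.
Allocate 40 × 0.08582 = 3.433... → 3.

3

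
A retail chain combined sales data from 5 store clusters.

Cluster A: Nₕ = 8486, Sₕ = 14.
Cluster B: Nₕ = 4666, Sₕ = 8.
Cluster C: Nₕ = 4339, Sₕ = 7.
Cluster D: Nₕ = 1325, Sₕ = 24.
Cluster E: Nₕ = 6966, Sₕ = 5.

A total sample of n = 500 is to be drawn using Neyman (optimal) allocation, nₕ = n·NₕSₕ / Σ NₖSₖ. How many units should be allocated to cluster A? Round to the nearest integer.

235

Σ NₕSₕ = 8486·14 + 4666·8 + 4339·7 + 1325·24 + 6966·5 = 253135.
Share for A: 118804/253135 = 0.46933.
n_A = 500 × 0.46933 = 234.665... → 235.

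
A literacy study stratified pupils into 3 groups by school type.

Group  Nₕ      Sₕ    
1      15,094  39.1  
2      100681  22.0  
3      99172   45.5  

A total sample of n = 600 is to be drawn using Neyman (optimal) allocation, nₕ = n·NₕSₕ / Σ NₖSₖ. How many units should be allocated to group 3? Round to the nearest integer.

Σ NₕSₕ = 15094·39.1 + 100681·22.0 + 99172·45.5 = 7317483.4.
Share for 3: 4512326/7317483.4 = 0.61665.
n_3 = 600 × 0.61665 = 369.990... → 370.

370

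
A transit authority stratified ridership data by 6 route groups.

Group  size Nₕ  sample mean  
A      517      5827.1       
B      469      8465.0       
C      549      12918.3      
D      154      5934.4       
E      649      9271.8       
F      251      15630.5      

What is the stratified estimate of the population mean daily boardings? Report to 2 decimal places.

9628.97

N = 2589; weights Wₕ = Nₕ/N = (0.1997, 0.1812, 0.2121, 0.0595, 0.2507, 0.0969).
x̄_st = Σ Wₕ·x̄ₕ = 0.1997·5827.1 + 0.1812·8465.0 + 0.2121·12918.3 + 0.0595·5934.4 + 0.2507·9271.8 + 0.0969·15630.5 ≈ 9628.9663...
→ 9628.97.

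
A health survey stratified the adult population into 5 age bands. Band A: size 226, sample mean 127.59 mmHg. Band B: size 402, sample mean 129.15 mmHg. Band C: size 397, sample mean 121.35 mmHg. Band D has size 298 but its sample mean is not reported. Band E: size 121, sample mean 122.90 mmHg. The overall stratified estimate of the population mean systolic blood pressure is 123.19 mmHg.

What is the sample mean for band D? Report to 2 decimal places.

N = 226 + 402 + 397 + 298 + 121 = 1444.
Overall total = μ·N = 123.19·1444 = 177886.36.
Subtract the known strata: 226·127.59 + 402·129.15 + 397·121.35 + 121·122.90 = 143800.49.
Remaining total for band D: 177886.36 − 143800.49 = 34085.87.
Divide by its size: 34085.87 / 298 = 114.3821... → 114.38.

114.38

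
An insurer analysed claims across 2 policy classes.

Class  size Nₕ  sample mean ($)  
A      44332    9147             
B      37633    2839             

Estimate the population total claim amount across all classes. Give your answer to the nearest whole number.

512344891

A: 44332·9147 = 405504804
B: 37633·2839 = 106840087
τ̂ = Σ Nₕx̄ₕ = 512344891.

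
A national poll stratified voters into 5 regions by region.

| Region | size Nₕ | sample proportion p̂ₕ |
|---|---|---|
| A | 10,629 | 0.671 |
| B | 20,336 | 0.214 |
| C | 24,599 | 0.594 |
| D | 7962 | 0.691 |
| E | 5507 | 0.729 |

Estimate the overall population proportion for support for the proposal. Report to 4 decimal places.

N = 10629 + 20336 + 24599 + 7962 + 5507 = 69033.
Overall proportion = Σ (Nₕ/N)·p̂ₕ.
Σ Nₕp̂ₕ = 7132.059 + 4351.904 + 14611.806 + 5501.742 + 4014.603 = 35612.114.
35612.114 / 69033 = 0.515871... → 0.5159.

0.5159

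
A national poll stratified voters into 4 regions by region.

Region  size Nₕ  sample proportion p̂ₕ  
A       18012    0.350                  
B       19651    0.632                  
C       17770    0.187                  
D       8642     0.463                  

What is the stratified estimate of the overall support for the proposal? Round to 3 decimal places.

N = 18012 + 19651 + 17770 + 8642 = 64075.
Overall proportion = Σ (Nₕ/N)·p̂ₕ.
Σ Nₕp̂ₕ = 6304.2 + 12419.432 + 3322.99 + 4001.246 = 26047.868.
26047.868 / 64075 = 0.40652... → 0.407.

0.407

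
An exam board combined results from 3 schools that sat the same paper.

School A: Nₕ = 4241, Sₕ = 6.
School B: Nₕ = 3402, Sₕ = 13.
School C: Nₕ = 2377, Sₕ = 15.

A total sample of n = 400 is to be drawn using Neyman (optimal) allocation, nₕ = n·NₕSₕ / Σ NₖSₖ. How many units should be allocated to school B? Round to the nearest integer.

Σ NₕSₕ = 4241·6 + 3402·13 + 2377·15 = 105327.
Share for B: 44226/105327 = 0.41989.
n_B = 400 × 0.41989 = 167.957... → 168.

168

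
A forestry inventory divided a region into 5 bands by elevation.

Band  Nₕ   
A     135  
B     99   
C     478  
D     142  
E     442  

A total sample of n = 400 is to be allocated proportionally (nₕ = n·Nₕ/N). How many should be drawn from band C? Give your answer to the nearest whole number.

148

Share of band C = 478/1296 = 0.36883.
Allocate 400 × 0.36883 = 147.531... → 148.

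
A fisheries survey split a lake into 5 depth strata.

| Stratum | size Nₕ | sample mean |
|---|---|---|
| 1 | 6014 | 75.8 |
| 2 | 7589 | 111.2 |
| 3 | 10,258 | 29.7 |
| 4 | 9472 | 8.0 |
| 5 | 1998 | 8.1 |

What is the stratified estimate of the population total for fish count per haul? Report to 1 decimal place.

1: 6014·75.8 = 455861.2
2: 7589·111.2 = 843896.8
3: 10258·29.7 = 304662.6
4: 9472·8.0 = 75776
5: 1998·8.1 = 16183.8
τ̂ = Σ Nₕx̄ₕ = 1696380.4.

1696380.4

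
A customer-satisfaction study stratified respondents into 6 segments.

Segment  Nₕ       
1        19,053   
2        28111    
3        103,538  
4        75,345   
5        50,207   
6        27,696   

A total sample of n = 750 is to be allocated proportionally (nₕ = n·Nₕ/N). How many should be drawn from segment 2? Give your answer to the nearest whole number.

N = 19053 + 28111 + 103538 + 75345 + 50207 + 27696 = 303950.
n_2 = 750·28111/303950 = 69.364... → 69.

69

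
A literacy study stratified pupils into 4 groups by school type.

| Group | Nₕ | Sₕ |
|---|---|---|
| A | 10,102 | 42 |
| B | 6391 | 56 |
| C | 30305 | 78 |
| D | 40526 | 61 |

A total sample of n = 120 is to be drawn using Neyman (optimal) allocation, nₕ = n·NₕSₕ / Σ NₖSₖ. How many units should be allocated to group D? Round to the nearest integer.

53

A: NₕSₕ = 10102·42 = 424284
B: NₕSₕ = 6391·56 = 357896
C: NₕSₕ = 30305·78 = 2363790
D: NₕSₕ = 40526·61 = 2472086
Σ NₕSₕ = 5618056.
n_D = 120·2472086/5618056 = 52.803... → 53.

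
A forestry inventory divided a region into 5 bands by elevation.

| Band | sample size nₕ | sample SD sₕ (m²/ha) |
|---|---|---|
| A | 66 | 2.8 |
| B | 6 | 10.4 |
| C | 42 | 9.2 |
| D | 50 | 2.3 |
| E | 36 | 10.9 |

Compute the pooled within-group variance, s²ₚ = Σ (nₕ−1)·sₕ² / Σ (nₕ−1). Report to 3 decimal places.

45.837

A: (66−1)·2.8² = 65·7.84 = 509.6
B: (6−1)·10.4² = 5·108.16 = 540.8
C: (42−1)·9.2² = 41·84.64 = 3470.24
D: (50−1)·2.3² = 49·5.29 = 259.21
E: (36−1)·10.9² = 35·118.81 = 4158.35
Numerator = 8938.2; denominator = Σ(nₕ−1) = 195.
s²ₚ = 8938.2/195 = 45.83692... → 45.837.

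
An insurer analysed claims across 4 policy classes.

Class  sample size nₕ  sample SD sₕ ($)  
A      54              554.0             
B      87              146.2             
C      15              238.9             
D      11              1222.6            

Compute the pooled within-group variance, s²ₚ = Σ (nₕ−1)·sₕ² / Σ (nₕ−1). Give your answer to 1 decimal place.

207676.6

A: (54−1)·554.0² = 53·306916 = 16266548
B: (87−1)·146.2² = 86·21374.44 = 1838201.84
C: (15−1)·238.9² = 14·57073.21 = 799024.94
D: (11−1)·1222.6² = 10·1494750.76 = 14947507.6
Numerator = 33851282.38; denominator = Σ(nₕ−1) = 163.
s²ₚ = 33851282.38/163 = 207676.579... → 207676.6.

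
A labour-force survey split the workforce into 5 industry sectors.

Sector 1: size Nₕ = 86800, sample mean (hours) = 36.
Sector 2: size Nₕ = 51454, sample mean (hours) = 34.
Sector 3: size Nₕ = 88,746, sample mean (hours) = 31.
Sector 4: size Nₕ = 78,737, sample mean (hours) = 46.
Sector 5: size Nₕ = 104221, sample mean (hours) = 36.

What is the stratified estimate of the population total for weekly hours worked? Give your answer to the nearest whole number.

14999220

1: 86800·36 = 3124800
2: 51454·34 = 1749436
3: 88746·31 = 2751126
4: 78737·46 = 3621902
5: 104221·36 = 3751956
τ̂ = Σ Nₕx̄ₕ = 14999220.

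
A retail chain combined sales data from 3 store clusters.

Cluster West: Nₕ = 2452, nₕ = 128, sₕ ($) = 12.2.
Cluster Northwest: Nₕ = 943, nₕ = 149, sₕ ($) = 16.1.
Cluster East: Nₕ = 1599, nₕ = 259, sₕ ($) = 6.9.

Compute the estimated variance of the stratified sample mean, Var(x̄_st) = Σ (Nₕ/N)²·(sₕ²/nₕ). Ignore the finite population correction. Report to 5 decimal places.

N = 4994; Wₕ = Nₕ/N.
cluster West: (2452/4994)²·12.2²/128 = 0.28031965
cluster Northwest: (943/4994)²·16.1²/149 = 0.06202857
cluster East: (1599/4994)²·6.9²/259 = 0.01884509
Sum = 0.36119332 → 0.36119.

0.36119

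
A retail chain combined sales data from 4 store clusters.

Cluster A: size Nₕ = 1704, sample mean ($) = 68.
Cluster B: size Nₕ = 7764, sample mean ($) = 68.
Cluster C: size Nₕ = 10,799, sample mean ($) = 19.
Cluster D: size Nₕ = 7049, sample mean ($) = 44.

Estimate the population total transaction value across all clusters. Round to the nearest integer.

A: 1704·68 = 115872
B: 7764·68 = 527952
C: 10799·19 = 205181
D: 7049·44 = 310156
τ̂ = Σ Nₕx̄ₕ = 1159161.

1159161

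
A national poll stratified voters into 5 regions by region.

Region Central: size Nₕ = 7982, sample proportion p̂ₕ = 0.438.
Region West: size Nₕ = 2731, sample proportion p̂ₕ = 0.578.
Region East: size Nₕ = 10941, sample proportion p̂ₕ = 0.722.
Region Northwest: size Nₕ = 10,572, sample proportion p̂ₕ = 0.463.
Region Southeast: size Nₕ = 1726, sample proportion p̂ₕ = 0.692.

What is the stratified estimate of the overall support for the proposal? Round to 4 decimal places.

0.5615

N = 7982 + 2731 + 10941 + 10572 + 1726 = 33952.
Overall proportion = Σ (Nₕ/N)·p̂ₕ.
Σ Nₕp̂ₕ = 3496.116 + 1578.518 + 7899.402 + 4894.836 + 1194.392 = 19063.264.
19063.264 / 33952 = 0.561477... → 0.5615.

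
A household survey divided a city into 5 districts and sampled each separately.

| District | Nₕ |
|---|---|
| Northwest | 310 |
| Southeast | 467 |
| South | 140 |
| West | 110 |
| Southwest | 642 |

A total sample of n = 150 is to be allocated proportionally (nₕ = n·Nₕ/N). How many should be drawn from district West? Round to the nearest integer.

10

Share of district West = 110/1669 = 0.06591.
Allocate 150 × 0.06591 = 9.886... → 10.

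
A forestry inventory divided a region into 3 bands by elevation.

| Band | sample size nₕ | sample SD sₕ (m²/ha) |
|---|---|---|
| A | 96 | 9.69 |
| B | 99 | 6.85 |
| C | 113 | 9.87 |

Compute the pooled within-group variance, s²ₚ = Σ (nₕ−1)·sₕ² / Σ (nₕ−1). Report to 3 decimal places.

Degrees of freedom: 95 + 98 + 112 = 305.
Σ(nₕ−1)sₕ² = 95·93.8961 + 98·46.9225 + 112·97.4169 = 24429.2273.
s²ₚ = 24429.2273 / 305 = 80.09583... → 80.096.

80.096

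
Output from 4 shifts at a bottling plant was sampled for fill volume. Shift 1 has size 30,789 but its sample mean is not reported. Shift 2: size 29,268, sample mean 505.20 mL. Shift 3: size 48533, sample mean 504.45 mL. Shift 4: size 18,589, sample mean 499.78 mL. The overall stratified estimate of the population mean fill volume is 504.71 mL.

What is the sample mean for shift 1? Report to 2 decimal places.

507.63

Σ Nₕx̄ₕ = N·μ, so 30789·x̄_1 = 127179·504.71 − (29268·505.20 + 48533·504.45 + 18589·499.78).
= 64188513.09 − 48559075.87 = 15629437.22.
x̄_1 = 15629437.22 / 30789 = 507.6306... → 507.63.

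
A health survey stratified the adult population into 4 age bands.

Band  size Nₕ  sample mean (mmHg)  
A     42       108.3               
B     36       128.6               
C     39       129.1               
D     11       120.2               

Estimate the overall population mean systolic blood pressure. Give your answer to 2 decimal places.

121.37

N = 42 + 36 + 39 + 11 = 128.
The stratified mean weights each stratum mean by its population share Nₕ/N.
Σ Nₕx̄ₕ = 42·108.3 + 36·128.6 + 39·129.1 + 11·120.2 = 4548.6 + 4629.6 + 5034.9 + 1322.2 = 15535.3.
Divide by N: 15535.3 / 128 = 121.3695... → 121.37.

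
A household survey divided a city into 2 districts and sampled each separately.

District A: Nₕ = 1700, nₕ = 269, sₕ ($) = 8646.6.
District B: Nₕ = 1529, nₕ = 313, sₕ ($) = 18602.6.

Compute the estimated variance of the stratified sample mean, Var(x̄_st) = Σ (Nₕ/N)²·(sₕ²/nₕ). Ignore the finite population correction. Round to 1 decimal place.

324940.2

N = 3229. Term for each stratum: Wₕ²sₕ²/nₕ.
Var(x̄_st) = 77037.1504 + 247903.0322 = 324940.1826 → 324940.2.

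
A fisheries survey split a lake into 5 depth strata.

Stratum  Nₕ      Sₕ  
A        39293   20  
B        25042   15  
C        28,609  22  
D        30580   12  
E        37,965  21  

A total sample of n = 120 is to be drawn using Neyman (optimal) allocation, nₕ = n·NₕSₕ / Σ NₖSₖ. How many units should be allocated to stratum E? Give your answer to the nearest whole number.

32

Σ NₕSₕ = 39293·20 + 25042·15 + 28609·22 + 30580·12 + 37965·21 = 2955113.
Share for E: 797265/2955113 = 0.26979.
n_E = 120 × 0.26979 = 32.375... → 32.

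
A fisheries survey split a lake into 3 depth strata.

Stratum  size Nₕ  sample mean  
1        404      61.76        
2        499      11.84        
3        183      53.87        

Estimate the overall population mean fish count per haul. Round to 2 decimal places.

37.49

N = 404 + 499 + 183 = 1086.
Overall mean = Σ (Nₕ/N)·x̄ₕ — weight by population share, not a simple average.
Σ Nₕx̄ₕ = 404·61.76 + 499·11.84 + 183·53.87 = 24951.04 + 5908.16 + 9858.21 = 40717.41.
Divide by N: 40717.41 / 1086 = 37.4930... → 37.49.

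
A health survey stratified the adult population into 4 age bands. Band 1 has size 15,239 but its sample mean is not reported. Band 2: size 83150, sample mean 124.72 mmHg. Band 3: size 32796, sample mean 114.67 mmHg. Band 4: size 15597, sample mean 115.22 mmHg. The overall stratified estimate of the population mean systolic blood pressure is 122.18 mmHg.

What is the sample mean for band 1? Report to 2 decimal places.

N = 15239 + 83150 + 32796 + 15597 = 146782.
Overall total = μ·N = 122.18·146782 = 17933824.76.
Subtract the known strata: 83150·124.72 + 32796·114.67 + 15597·115.22 = 15928271.66.
Remaining total for band 1: 17933824.76 − 15928271.66 = 2005553.1.
Divide by its size: 2005553.1 / 15239 = 131.6066... → 131.61.

131.61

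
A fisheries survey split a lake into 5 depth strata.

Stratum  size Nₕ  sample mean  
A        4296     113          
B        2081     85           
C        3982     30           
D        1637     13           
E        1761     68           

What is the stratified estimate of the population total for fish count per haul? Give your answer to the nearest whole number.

A: 4296·113 = 485448
B: 2081·85 = 176885
C: 3982·30 = 119460
D: 1637·13 = 21281
E: 1761·68 = 119748
τ̂ = Σ Nₕx̄ₕ = 922822.

922822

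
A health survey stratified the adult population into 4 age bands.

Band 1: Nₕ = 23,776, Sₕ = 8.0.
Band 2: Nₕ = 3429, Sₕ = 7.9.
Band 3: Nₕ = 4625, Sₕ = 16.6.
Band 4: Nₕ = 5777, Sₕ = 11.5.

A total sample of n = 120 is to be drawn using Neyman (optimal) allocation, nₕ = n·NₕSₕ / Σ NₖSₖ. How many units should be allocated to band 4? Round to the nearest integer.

22

1: NₕSₕ = 23776·8.0 = 190208
2: NₕSₕ = 3429·7.9 = 27089.1
3: NₕSₕ = 4625·16.6 = 76775
4: NₕSₕ = 5777·11.5 = 66435.5
Σ NₕSₕ = 360507.6.
n_4 = 120·66435.5/360507.6 = 22.114... → 22.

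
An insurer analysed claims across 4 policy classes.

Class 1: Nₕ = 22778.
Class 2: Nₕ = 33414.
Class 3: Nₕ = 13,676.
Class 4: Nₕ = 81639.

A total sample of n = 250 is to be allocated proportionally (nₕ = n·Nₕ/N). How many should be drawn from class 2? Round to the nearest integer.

55

N = 22778 + 33414 + 13676 + 81639 = 151507.
n_2 = 250·33414/151507 = 55.136... → 55.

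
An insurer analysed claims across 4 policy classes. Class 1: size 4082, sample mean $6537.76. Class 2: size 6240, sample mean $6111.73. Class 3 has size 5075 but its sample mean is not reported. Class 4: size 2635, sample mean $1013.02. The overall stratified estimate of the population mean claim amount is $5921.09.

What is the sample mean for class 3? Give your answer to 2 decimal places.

7739.01

Σ Nₕx̄ₕ = N·μ, so 5075·x̄_3 = 18032·5921.09 − (4082·6537.76 + 6240·6111.73 + 2635·1013.02).
= 106769094.88 − 67493639.22 = 39275455.66.
x̄_3 = 39275455.66 / 5075 = 7739.0060... → 7739.01.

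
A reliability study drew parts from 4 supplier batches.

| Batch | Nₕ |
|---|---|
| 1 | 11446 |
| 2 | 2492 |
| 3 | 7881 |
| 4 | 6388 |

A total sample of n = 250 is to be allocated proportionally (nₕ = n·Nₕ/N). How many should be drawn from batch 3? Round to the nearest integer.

N = 11446 + 2492 + 7881 + 6388 = 28207.
n_3 = 250·7881/28207 = 69.850... → 70.

70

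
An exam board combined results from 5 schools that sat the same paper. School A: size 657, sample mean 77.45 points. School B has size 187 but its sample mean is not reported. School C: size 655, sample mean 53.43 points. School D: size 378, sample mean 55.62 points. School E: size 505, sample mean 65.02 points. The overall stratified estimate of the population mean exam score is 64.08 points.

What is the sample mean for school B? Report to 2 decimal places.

Σ Nₕx̄ₕ = N·μ, so 187·x̄_B = 2382·64.08 − (657·77.45 + 655·53.43 + 378·55.62 + 505·65.02).
= 152638.56 − 139740.76 = 12897.8.
x̄_B = 12897.8 / 187 = 68.9722... → 68.97.

68.97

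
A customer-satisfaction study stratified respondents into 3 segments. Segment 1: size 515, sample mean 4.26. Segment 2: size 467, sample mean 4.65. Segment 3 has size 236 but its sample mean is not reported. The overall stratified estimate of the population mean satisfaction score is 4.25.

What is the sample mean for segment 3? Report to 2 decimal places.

3.44

Σ Nₕx̄ₕ = N·μ, so 236·x̄_3 = 1218·4.25 − (515·4.26 + 467·4.65).
= 5176.5 − 4365.45 = 811.05.
x̄_3 = 811.05 / 236 = 3.4367... → 3.44.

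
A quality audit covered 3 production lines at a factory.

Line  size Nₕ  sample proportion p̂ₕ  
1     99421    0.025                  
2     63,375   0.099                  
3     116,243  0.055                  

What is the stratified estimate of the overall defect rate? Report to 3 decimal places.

Wₕ = Nₕ/N with N = 279039: 0.3563, 0.2271, 0.4166.
p̂_st = 0.3563·0.025 + 0.2271·0.099 + 0.4166·0.055 ≈ 0.05430... → 0.054.

0.054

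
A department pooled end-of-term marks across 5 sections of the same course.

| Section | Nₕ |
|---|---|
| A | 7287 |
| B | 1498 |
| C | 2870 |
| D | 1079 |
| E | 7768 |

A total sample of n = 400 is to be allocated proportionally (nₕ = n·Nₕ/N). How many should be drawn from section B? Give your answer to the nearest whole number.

N = 7287 + 1498 + 2870 + 1079 + 7768 = 20502.
n_B = 400·1498/20502 = 29.226... → 29.

29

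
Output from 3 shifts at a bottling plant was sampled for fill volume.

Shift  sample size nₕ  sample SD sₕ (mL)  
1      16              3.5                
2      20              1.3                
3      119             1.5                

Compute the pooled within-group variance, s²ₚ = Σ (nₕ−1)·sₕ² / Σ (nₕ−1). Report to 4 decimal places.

3.1668

Degrees of freedom: 15 + 19 + 118 = 152.
Σ(nₕ−1)sₕ² = 15·12.25 + 19·1.69 + 118·2.25 = 481.36.
s²ₚ = 481.36 / 152 = 3.166842... → 3.1668.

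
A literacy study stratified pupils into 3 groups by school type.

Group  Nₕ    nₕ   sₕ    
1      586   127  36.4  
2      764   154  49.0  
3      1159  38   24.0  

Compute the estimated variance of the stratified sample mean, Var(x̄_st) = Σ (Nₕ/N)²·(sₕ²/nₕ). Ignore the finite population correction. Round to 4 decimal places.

N = 2509; Wₕ = Nₕ/N.
group 1: (586/2509)²·36.4²/127 = 0.5691057
group 2: (764/2509)²·49.0²/154 = 1.4456289
group 3: (1159/2509)²·24.0²/38 = 3.2344797
Sum = 5.2492144 → 5.2492.

5.2492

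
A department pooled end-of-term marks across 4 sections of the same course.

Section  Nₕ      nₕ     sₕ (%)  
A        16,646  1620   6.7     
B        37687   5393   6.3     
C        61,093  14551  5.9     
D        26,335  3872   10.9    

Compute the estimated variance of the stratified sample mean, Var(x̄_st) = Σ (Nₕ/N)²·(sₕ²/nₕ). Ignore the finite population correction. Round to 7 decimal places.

0.0024055

N = 141761. Term for each stratum: Wₕ²sₕ²/nₕ.
Var(x̄_st) = 0.0003820681 + 0.0005201400 + 0.0004443043 + 0.0010589385 = 0.0024054511 → 0.0024055.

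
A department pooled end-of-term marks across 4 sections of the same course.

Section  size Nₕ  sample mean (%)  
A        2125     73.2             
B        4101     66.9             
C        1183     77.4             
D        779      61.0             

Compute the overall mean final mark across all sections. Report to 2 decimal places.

69.49

x̄_st = (Σ Nₕx̄ₕ) / (Σ Nₕ) = (2125·73.2 + 4101·66.9 + 1183·77.4 + 779·61.0) / 8188
= 568990.1 / 8188 = 69.4907... → 69.49.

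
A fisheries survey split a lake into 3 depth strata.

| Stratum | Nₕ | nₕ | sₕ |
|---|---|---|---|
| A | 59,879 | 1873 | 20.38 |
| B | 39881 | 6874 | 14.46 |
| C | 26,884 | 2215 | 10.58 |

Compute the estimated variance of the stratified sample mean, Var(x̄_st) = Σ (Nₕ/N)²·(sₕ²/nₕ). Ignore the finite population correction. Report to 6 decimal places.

0.054867

N = 126644. Term for each stratum: Wₕ²sₕ²/nₕ.
Var(x̄_st) = 0.049573596 + 0.003016407 + 0.002277278 = 0.054867281 → 0.054867.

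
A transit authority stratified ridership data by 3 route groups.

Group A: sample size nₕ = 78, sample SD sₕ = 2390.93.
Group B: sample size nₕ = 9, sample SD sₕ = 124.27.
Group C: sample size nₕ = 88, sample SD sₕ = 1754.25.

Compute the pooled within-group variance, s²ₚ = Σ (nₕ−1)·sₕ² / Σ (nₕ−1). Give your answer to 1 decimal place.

4116458.2

A: (78−1)·2390.93² = 77·5716546.2649 = 440174062.3973
B: (9−1)·124.27² = 8·15443.0329 = 123544.2632
C: (88−1)·1754.25² = 87·3077393.0625 = 267733196.4375
Numerator = 708030803.098; denominator = Σ(nₕ−1) = 172.
s²ₚ = 708030803.098/172 = 4116458.158... → 4116458.2.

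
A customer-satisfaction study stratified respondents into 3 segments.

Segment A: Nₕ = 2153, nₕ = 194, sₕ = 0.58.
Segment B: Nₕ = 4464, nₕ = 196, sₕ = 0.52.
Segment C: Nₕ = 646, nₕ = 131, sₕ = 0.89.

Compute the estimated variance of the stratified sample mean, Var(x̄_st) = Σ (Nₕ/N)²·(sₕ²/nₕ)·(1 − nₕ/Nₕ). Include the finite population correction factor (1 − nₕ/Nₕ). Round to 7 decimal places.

0.0006751

N = 7263; Wₕ = Nₕ/N.
segment A: (2153/7263)²·0.58²/194·(1 − 194/2153) = 0.0001386439
segment B: (4464/7263)²·0.52²/196·(1 − 196/4464) = 0.0004982727
segment C: (646/7263)²·0.89²/131·(1 − 131/646) = 0.0000381344
Sum = 0.0006750509 → 0.0006751.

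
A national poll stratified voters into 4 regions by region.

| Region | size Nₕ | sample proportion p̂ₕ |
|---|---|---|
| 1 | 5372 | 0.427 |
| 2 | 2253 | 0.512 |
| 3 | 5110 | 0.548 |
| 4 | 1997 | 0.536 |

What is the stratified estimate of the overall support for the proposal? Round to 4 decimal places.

0.4967

Wₕ = Nₕ/N with N = 14732: 0.3646, 0.1529, 0.3469, 0.1356.
p̂_st = 0.3646·0.427 + 0.1529·0.512 + 0.3469·0.548 + 0.1356·0.536 ≈ 0.496745... → 0.4967.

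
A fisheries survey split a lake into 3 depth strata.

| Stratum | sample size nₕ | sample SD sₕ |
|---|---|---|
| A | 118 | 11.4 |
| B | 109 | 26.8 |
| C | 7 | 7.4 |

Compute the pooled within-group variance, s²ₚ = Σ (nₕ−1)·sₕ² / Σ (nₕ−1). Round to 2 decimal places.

403.05

Degrees of freedom: 117 + 108 + 6 = 231.
Σ(nₕ−1)sₕ² = 117·129.96 + 108·718.24 + 6·54.76 = 93103.8.
s²ₚ = 93103.8 / 231 = 403.0468... → 403.05.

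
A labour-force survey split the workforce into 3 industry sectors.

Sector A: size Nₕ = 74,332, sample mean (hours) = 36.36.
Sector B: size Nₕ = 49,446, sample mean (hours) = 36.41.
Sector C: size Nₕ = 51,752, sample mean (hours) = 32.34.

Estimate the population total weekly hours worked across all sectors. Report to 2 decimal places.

6176700.06

A: 74332·36.36 = 2702711.52
B: 49446·36.41 = 1800328.86
C: 51752·32.34 = 1673659.68
τ̂ = Σ Nₕx̄ₕ = 6176700.06.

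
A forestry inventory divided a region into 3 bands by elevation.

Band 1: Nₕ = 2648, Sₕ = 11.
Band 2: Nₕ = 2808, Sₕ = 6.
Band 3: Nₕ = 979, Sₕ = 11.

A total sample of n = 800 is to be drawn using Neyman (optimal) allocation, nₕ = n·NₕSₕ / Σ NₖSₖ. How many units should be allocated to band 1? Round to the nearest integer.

Σ NₕSₕ = 2648·11 + 2808·6 + 979·11 = 56745.
Share for 1: 29128/56745 = 0.51331.
n_1 = 800 × 0.51331 = 410.651... → 411.

411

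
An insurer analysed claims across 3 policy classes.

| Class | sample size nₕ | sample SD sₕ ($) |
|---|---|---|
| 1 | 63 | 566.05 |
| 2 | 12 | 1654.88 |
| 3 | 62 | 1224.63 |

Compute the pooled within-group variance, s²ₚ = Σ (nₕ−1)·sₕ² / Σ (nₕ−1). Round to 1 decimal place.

1055771.1

Degrees of freedom: 62 + 11 + 61 = 134.
Σ(nₕ−1)sₕ² = 62·320412.6025 + 11·2738627.8144 + 61·1499718.6369 = 141473324.1643.
s²ₚ = 141473324.1643 / 134 = 1055771.076... → 1055771.1.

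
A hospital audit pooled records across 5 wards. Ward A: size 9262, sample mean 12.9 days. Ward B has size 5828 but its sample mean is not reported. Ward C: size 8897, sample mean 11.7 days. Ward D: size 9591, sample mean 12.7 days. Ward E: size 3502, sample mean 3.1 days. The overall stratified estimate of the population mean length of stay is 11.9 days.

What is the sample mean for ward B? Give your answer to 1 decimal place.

14.6

N = 9262 + 5828 + 8897 + 9591 + 3502 = 37080.
Overall total = μ·N = 11.9·37080 = 441252.
Subtract the known strata: 9262·12.9 + 8897·11.7 + 9591·12.7 + 3502·3.1 = 356236.6.
Remaining total for ward B: 441252 − 356236.6 = 85015.4.
Divide by its size: 85015.4 / 5828 = 14.587... → 14.6.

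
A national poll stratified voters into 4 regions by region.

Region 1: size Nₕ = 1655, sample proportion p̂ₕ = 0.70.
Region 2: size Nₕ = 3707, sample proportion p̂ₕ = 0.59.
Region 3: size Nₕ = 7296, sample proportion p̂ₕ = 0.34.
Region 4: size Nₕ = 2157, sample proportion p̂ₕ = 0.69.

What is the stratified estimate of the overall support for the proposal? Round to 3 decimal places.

Wₕ = Nₕ/N with N = 14815: 0.1117, 0.2502, 0.4925, 0.1456.
p̂_st = 0.1117·0.70 + 0.2502·0.59 + 0.4925·0.34 + 0.1456·0.69 ≈ 0.49373... → 0.494.

0.494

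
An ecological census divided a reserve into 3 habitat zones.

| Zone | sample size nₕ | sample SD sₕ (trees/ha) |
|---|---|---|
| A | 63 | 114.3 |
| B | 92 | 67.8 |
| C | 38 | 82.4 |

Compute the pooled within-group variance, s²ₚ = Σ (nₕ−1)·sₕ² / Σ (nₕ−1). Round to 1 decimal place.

7787.0

Degrees of freedom: 62 + 91 + 37 = 190.
Σ(nₕ−1)sₕ² = 62·13064.49 + 91·4596.84 + 37·6789.76 = 1479531.94.
s²ₚ = 1479531.94 / 190 = 7787.010... → 7787.0.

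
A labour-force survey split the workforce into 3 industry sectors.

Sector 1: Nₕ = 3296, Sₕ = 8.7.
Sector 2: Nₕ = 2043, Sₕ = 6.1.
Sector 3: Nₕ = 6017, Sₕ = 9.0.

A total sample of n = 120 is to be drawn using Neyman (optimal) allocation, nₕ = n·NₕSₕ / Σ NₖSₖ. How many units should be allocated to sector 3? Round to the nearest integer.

Σ NₕSₕ = 3296·8.7 + 2043·6.1 + 6017·9.0 = 95290.5.
Share for 3: 54153/95290.5 = 0.56829.
n_3 = 120 × 0.56829 = 68.195... → 68.

68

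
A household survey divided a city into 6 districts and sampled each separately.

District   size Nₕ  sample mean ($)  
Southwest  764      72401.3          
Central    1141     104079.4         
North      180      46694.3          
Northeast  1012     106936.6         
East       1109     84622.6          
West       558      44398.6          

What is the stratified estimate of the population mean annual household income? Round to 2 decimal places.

85918.32

N = 4764; weights Wₕ = Nₕ/N = (0.1604, 0.2395, 0.0378, 0.2124, 0.2328, 0.1171).
x̄_st = Σ Wₕ·x̄ₕ = 0.1604·72401.3 + 0.2395·104079.4 + 0.0378·46694.3 + 0.2124·106936.6 + 0.2328·84622.6 + 0.1171·44398.6 ≈ 85918.3216...
→ 85918.32.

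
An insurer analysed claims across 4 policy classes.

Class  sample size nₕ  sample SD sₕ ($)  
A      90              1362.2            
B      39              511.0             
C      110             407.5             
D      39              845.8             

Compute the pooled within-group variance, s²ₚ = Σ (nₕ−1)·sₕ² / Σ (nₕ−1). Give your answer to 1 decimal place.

804213.5

Degrees of freedom: 89 + 38 + 109 + 38 = 274.
Σ(nₕ−1)sₕ² = 89·1855588.84 + 38·261121 + 109·166056.25 + 38·715377.64 = 220354486.33.
s²ₚ = 220354486.33 / 274 = 804213.454... → 804213.5.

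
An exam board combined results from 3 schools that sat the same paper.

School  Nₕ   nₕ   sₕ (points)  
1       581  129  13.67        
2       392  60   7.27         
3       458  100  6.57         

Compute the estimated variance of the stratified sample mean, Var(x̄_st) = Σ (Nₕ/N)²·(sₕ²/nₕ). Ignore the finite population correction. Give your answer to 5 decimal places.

0.34911

N = 1431; Wₕ = Nₕ/N.
school 1: (581/1431)²·13.67²/129 = 0.23879230
school 2: (392/1431)²·7.27²/60 = 0.06610137
school 3: (458/1431)²·6.57²/100 = 0.04421630
Sum = 0.34910997 → 0.34911.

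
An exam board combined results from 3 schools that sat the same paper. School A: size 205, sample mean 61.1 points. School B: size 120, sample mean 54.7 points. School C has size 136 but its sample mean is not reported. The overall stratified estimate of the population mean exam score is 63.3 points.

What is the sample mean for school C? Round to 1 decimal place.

74.2

N = 205 + 120 + 136 = 461.
Overall total = μ·N = 63.3·461 = 29181.3.
Subtract the known strata: 205·61.1 + 120·54.7 = 19089.5.
Remaining total for school C: 29181.3 − 19089.5 = 10091.8.
Divide by its size: 10091.8 / 136 = 74.204... → 74.2.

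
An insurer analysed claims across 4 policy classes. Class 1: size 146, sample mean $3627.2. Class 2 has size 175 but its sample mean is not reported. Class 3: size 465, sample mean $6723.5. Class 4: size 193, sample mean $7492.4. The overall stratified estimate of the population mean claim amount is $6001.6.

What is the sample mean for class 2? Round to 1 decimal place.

4420.2

Σ Nₕx̄ₕ = N·μ, so 175·x̄_2 = 979·6001.6 − (146·3627.2 + 465·6723.5 + 193·7492.4).
= 5875566.4 − 5102031.9 = 773534.5.
x̄_2 = 773534.5 / 175 = 4420.197... → 4420.2.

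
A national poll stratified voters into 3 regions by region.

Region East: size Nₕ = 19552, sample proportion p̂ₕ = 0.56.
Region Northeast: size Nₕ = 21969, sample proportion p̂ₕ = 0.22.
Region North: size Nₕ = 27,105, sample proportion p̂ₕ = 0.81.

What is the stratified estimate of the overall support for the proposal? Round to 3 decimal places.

N = 19552 + 21969 + 27105 = 68626.
Overall proportion = Σ (Nₕ/N)·p̂ₕ.
Σ Nₕp̂ₕ = 10949.12 + 4833.18 + 21955.05 = 37737.35.
37737.35 / 68626 = 0.54990... → 0.550.

0.550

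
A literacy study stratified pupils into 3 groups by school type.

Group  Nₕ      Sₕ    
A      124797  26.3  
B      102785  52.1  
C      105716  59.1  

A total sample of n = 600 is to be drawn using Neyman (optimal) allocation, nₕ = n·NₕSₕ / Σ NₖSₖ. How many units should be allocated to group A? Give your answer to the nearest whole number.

132

A: NₕSₕ = 124797·26.3 = 3282161.1
B: NₕSₕ = 102785·52.1 = 5355098.5
C: NₕSₕ = 105716·59.1 = 6247815.6
Σ NₕSₕ = 14885075.2.
n_A = 600·3282161.1/14885075.2 = 132.300... → 132.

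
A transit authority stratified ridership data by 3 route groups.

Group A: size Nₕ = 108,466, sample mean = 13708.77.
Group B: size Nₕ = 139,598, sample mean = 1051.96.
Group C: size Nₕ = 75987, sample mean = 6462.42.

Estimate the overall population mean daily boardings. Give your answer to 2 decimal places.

N = 324051; weights Wₕ = Nₕ/N = (0.3347, 0.4308, 0.2345).
x̄_st = Σ Wₕ·x̄ₕ = 0.3347·13708.77 + 0.4308·1051.96 + 0.2345·6462.42 ≈ 6557.1372...
→ 6557.14.

6557.14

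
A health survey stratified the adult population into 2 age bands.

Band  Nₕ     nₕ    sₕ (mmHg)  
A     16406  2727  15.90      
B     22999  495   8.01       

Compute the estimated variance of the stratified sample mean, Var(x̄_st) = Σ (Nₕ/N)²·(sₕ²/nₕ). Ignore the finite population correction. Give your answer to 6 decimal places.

0.060224

N = 39405; Wₕ = Nₕ/N.
band A: (16406/39405)²·15.90²/2727 = 0.016069851
band B: (22999/39405)²·8.01²/495 = 0.044154511
Sum = 0.060224362 → 0.060224.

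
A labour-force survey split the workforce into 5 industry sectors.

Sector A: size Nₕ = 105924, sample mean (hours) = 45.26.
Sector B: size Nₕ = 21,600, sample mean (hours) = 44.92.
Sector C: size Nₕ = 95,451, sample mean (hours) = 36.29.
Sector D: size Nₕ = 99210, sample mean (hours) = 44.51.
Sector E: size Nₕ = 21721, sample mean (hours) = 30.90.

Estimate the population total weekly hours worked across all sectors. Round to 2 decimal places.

Estimate total by summing Nₕ·x̄ₕ over strata.
105924·45.26 + 21600·44.92 + 95451·36.29 + 99210·44.51 + 21721·30.90 = 4794120.24 + 970272 + 3463916.79 + 4415837.1 + 671178.9 = 14315325.03.

14315325.03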